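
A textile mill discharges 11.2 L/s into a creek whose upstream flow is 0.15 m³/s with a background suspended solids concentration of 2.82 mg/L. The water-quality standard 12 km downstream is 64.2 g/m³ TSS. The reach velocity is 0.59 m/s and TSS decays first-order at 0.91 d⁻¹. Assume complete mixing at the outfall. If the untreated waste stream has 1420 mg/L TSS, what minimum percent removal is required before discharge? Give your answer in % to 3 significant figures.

11.2 L/s = 0.0112 m³/s.
Travel time to the compliance point: t = 1.2e+04/0.59 = 2.034e+04 s = 0.2354 d; decay factor exp(−0.91·0.2354) = 0.8072.
So the concentration just after mixing may be at most 64.2/0.8072 = 79.54 mg/L.
Mass balance: 79.54·0.1612 = 0.0112·Cₑ + 0.15·2.82.
Cₑ = (12.82 − 0.423) / 0.0112 = 1107 mg/L.
Required removal = 1 − 1107/1420 = 22.04 %.

22.0 %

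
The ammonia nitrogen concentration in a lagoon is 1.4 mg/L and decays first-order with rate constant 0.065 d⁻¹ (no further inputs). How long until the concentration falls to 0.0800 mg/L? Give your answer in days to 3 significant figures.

44.0 d

t = ln(C₀/C)/k = ln(1.4/0.0800)/0.065 = 2.862/0.065 = 44.03 d.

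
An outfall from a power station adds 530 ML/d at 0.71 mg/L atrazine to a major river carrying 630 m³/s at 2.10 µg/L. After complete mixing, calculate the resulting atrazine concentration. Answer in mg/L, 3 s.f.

530 ML/d = 6.134 m³/s.
2.10 µg/L = 0.0021 mg/L.
By mass balance at complete mixing, C = (6.134·0.71 + 630·0.0021) / (6.134 + 630) = 5.678/636.1 = 0.008926 mg/L.

0.00893 mg/L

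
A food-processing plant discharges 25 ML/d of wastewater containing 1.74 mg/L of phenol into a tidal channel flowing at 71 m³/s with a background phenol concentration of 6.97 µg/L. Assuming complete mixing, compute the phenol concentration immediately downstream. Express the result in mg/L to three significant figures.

25 ML/d = 0.2894 m³/s.
6.97 µg/L = 0.00697 mg/L.
Conservation of mass across the mixing zone: C = (0.2894·1.74 + 71·0.00697) / (0.2894 + 71) = 0.9983/71.29 = 0.014 mg/L.

0.0140 mg/L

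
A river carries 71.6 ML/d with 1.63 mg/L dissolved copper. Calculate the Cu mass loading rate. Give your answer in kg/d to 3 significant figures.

71.6 ML/d = 0.8287 m³/s.
Mass flux = Q·C = 0.8287 m³/s × 1.63 g/m³ = 1.351 g/s.
= 1.351 g/s × 86.4 = 116.7 kg/d.

117 kg/d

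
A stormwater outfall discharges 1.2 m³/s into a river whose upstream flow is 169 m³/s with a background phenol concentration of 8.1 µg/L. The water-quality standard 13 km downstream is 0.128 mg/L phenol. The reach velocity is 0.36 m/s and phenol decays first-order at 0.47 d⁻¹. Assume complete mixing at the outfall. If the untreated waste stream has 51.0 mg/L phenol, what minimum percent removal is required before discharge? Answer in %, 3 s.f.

8.1 µg/L = 0.0081 mg/L.
Travel time to the compliance point: t = 1.3e+04/0.36 = 3.611e+04 s = 0.418 d; decay factor exp(−0.47·0.418) = 0.8217.
So the concentration just after mixing may be at most 0.128/0.8217 = 0.1558 mg/L.
Mass balance: 0.1558·170.2 = 1.2·Cₑ + 169·0.0081.
Cₑ = (26.51 − 1.369) / 1.2 = 20.95 mg/L.
Required removal = 1 − 20.95/51.0 = 58.91 %.

58.9 %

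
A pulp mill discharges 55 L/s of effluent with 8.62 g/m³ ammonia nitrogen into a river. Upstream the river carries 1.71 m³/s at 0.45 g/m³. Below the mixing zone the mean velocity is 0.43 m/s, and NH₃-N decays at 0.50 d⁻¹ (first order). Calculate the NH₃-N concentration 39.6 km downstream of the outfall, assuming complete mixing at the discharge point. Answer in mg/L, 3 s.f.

55 L/s = 0.055 m³/s.
After complete mixing, C₀ = (0.055·8.62 + 1.71·0.45) / 1.765 = 0.7046 mg/L.
Travel time t = 3.96e+04 m / 0.43 m/s = 9.209e+04 s = 1.066 d.
C = 0.7046·exp(−0.50·1.066) = 0.7046·0.5869 = 0.4135 mg/L.

0.414 mg/L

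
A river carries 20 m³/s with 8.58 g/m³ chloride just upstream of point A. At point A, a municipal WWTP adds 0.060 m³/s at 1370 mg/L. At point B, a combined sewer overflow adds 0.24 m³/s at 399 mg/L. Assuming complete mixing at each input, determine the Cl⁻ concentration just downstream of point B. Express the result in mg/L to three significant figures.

After input A: C = (20·8.58 + 0.06·1370) / 20.06 = 12.65 mg/L.
After input B: C = (20.06·12.65 + 0.24·399) / 20.3 = 17.22 mg/L.

17.2 mg/L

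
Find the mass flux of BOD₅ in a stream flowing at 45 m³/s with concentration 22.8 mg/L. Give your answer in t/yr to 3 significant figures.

32400 t/yr

Mass flux = Q·C = 45 m³/s × 22.8 g/m³ = 1026 g/s.
= 1026 g/s × 31.56 = 3.238e+04 t/yr.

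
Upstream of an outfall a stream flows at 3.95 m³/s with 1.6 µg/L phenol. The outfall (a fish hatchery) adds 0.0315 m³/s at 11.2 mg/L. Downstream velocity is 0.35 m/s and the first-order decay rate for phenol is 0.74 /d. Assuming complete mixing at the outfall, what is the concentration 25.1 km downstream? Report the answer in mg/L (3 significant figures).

0.0488 mg/L

1.6 µg/L = 0.0016 mg/L.
After complete mixing, C₀ = (0.0315·11.2 + 3.95·0.0016) / 3.982 = 0.0902 mg/L.
Travel time t = 2.51e+04 m / 0.35 m/s = 7.171e+04 s = 0.83 d.
C = 0.0902·exp(−0.74·0.83) = 0.0902·0.5411 = 0.0488 mg/L.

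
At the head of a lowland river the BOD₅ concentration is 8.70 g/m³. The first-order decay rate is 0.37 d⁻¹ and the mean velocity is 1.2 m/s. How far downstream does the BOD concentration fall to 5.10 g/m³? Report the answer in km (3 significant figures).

From C = C₀·e^(−kt), t = ln(C₀/C)/k = ln(8.70/5.10)/0.37 = 0.5341/0.37 = 1.443 d.
Distance = v·t = 1.2 m/s × 1.247e+05 s = 1.497e+05 m = 149.7 km.

150 km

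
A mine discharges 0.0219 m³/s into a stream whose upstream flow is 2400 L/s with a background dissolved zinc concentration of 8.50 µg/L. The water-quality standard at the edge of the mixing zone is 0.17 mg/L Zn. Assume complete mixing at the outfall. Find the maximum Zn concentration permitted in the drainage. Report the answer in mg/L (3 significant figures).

2400 L/s = 2.4 m³/s.
8.50 µg/L = 0.0085 mg/L.
Mass balance: 0.17·2.422 = 0.0219·Cₑ + 2.4·0.0085.
Cₑ = (0.4117 − 0.0204) / 0.0219 = 17.87 mg/L.

17.9 mg/L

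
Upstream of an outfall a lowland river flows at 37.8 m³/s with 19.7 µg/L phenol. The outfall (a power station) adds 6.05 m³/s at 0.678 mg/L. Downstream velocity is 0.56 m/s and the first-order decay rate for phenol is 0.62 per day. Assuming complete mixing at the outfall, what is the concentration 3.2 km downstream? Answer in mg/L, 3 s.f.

0.106 mg/L

19.7 µg/L = 0.0197 mg/L.
After complete mixing, C₀ = (6.05·0.678 + 37.8·0.0197) / 43.85 = 0.1105 mg/L.
Travel time t = 3200 m / 0.56 m/s = 5714 s = 0.06614 d.
C = 0.1105·exp(−0.62·0.06614) = 0.1105·0.9598 = 0.1061 mg/L.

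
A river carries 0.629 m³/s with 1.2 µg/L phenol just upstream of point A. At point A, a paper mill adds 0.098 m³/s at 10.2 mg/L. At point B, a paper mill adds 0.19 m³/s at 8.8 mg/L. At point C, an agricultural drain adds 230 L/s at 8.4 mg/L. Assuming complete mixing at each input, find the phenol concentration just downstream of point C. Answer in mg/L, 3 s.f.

1.2 µg/L = 0.0012 mg/L.
After input A: C = (0.629·0.0012 + 0.098·10.2) / 0.727 = 1.376 mg/L.
After input B: C = (0.727·1.376 + 0.19·8.8) / 0.917 = 2.914 mg/L.
230 L/s = 0.23 m³/s.
After input C: C = (0.917·2.914 + 0.23·8.4) / 1.147 = 4.014 mg/L.

4.01 mg/L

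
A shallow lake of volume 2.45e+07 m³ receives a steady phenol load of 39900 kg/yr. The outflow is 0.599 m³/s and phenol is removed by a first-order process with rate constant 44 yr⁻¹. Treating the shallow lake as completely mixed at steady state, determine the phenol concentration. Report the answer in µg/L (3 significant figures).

Outflow Q = 0.599 m³/s × 3.156e+07 s/yr = 1.89e+07 m³/yr.
Steady-state CSTR mass balance: W = Q·C + k·V·C, so C = W/(Q + kV).
Q + kV = 1.89e+07 + 44·2.45e+07 = 1.097e+09 m³/yr.
C = 39900/1.097e+09 = 3.638e-05 kg/m³ = 0.03638 mg/L = 36.38 µg/L.

36.4 µg/L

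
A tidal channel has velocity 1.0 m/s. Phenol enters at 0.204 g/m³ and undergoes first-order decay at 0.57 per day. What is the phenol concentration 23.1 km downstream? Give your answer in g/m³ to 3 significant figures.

Travel time t = 23.1 km / 1.0 m/s = 2.31e+04/1.0 = 2.31e+04 s = 0.2674 d.
First-order decay: C = 0.204·exp(−0.57·0.2674) = 0.204·0.8586 = 0.1752 g/m³.

0.175 g/m³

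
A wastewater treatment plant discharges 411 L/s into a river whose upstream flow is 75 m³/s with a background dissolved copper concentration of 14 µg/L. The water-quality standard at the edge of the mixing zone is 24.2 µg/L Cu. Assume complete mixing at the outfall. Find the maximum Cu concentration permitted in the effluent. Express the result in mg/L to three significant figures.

1.89 mg/L

411 L/s = 0.411 m³/s.
14 µg/L = 0.014 mg/L.
24.2 µg/L = 0.0242 mg/L.
Mass balance: 0.0242·75.41 = 0.411·Cₑ + 75·0.014.
Cₑ = (1.825 − 1.05) / 0.411 = 1.886 mg/L.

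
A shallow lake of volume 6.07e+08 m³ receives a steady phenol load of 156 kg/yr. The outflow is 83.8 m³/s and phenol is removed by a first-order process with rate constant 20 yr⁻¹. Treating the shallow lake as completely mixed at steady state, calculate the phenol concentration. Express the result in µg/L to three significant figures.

Outflow Q = 83.8 m³/s × 3.156e+07 s/yr = 2.645e+09 m³/yr.
Steady-state CSTR mass balance: W = Q·C + k·V·C, so C = W/(Q + kV).
Q + kV = 2.645e+09 + 20·6.07e+08 = 1.478e+10 m³/yr.
C = 156/1.478e+10 = 1.055e-08 kg/m³ = 1.055e-05 mg/L = 0.01055 µg/L.

0.0106 µg/L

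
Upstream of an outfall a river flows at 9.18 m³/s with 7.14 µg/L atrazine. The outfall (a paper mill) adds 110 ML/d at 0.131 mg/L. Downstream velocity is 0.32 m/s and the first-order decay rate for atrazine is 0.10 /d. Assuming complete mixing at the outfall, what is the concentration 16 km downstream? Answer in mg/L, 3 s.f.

110 ML/d = 1.273 m³/s.
7.14 µg/L = 0.00714 mg/L.
After complete mixing, C₀ = (1.273·0.131 + 9.18·0.00714) / 10.45 = 0.02223 mg/L.
Travel time t = 1.6e+04 m / 0.32 m/s = 5e+04 s = 0.5787 d.
C = 0.02223·exp(−0.10·0.5787) = 0.02223·0.9438 = 0.02098 mg/L.

0.0210 mg/L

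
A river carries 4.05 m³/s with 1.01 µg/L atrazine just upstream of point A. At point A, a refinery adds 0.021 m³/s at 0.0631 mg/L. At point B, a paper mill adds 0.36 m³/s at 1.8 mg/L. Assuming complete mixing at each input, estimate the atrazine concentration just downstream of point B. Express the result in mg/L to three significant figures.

0.147 mg/L

1.01 µg/L = 0.00101 mg/L.
After input A: C = (4.05·0.00101 + 0.021·0.0631) / 4.071 = 0.00133 mg/L.
After input B: C = (4.071·0.00133 + 0.36·1.8) / 4.431 = 0.1475 mg/L.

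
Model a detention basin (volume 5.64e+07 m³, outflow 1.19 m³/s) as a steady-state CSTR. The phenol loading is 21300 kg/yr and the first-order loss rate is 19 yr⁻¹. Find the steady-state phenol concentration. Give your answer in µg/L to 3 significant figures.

Outflow Q = 1.19 m³/s × 3.156e+07 s/yr = 3.755e+07 m³/yr.
Steady-state CSTR mass balance: W = Q·C + k·V·C, so C = W/(Q + kV).
Q + kV = 3.755e+07 + 19·5.64e+07 = 1.109e+09 m³/yr.
C = 21300/1.109e+09 = 1.92e-05 kg/m³ = 0.0192 mg/L = 19.2 µg/L.

19.2 µg/L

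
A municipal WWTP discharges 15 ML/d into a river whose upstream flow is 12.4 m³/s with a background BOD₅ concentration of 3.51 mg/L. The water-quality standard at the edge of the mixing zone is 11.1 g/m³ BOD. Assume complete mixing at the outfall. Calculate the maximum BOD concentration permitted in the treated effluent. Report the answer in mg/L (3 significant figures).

553 mg/L

15 ML/d = 0.1736 m³/s.
Mass balance: 11.1·12.57 = 0.1736·Cₑ + 12.4·3.51.
Cₑ = (139.6 − 43.52) / 0.1736 = 553.2 mg/L.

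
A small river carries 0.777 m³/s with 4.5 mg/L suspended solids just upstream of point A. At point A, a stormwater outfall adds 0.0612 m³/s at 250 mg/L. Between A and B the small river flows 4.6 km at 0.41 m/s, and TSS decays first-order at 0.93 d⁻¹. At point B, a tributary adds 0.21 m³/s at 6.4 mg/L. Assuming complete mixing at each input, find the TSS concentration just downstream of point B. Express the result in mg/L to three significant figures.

17.2 mg/L

After input A: C = (0.777·4.5 + 0.0612·250) / 0.8382 = 22.42 mg/L.
Over the 4.6 km reach to input B (t = 1.122e+04 s = 0.1299 d), decay gives C = 22.42·exp(−0.93·0.1299) = 19.87 mg/L.
After input B: C = (0.8382·19.87 + 0.21·6.4) / 1.048 = 17.17 mg/L.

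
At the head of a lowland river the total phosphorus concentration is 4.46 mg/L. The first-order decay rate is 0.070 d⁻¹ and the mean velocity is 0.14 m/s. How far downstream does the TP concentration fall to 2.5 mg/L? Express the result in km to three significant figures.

100 km

From C = C₀·e^(−kt), t = ln(C₀/C)/k = ln(4.46/2.5)/0.070 = 0.5789/0.070 = 8.269 d.
Distance = v·t = 0.14 m/s × 7.145e+05 s = 1e+05 m = 100 km.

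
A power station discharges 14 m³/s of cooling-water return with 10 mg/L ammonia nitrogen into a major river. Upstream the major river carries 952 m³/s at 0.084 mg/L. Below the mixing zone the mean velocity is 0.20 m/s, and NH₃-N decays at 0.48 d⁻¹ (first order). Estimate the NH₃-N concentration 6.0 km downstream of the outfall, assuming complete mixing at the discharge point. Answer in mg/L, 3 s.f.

After complete mixing, C₀ = (14·10 + 952·0.084) / 966 = 0.2277 mg/L.
Travel time t = 6000 m / 0.20 m/s = 3e+04 s = 0.3472 d.
C = 0.2277·exp(−0.48·0.3472) = 0.2277·0.8465 = 0.1928 mg/L.

0.193 mg/L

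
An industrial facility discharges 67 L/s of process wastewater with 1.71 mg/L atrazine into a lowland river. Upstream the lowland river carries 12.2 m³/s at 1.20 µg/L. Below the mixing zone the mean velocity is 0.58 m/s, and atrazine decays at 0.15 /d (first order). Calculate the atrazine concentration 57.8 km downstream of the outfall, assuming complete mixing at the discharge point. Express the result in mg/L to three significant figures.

67 L/s = 0.067 m³/s.
1.20 µg/L = 0.0012 mg/L.
After complete mixing, C₀ = (0.067·1.71 + 12.2·0.0012) / 12.27 = 0.01053 mg/L.
Travel time t = 5.78e+04 m / 0.58 m/s = 9.966e+04 s = 1.153 d.
C = 0.01053·exp(−0.15·1.153) = 0.01053·0.8411 = 0.00886 mg/L.

0.00886 mg/L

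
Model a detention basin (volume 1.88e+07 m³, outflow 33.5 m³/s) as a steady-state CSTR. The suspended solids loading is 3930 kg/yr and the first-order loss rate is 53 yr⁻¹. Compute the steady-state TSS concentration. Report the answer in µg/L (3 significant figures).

1.91 µg/L

Outflow Q = 33.5 m³/s × 3.156e+07 s/yr = 1.057e+09 m³/yr.
Steady-state CSTR mass balance: W = Q·C + k·V·C, so C = W/(Q + kV).
Q + kV = 1.057e+09 + 53·1.88e+07 = 2.054e+09 m³/yr.
C = 3930/2.054e+09 = 1.914e-06 kg/m³ = 0.001914 mg/L = 1.914 µg/L.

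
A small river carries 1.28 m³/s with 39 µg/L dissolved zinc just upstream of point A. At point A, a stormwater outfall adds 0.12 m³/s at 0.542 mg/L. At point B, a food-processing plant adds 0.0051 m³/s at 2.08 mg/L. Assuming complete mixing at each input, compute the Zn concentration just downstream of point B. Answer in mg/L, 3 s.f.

0.0894 mg/L

39 µg/L = 0.039 mg/L.
After input A: C = (1.28·0.039 + 0.12·0.542) / 1.4 = 0.08211 mg/L.
After input B: C = (1.4·0.08211 + 0.0051·2.08) / 1.405 = 0.08937 mg/L.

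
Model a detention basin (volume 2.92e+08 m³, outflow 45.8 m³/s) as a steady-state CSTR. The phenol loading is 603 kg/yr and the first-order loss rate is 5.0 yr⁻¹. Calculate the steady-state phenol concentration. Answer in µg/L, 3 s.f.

0.208 µg/L

Outflow Q = 45.8 m³/s × 3.156e+07 s/yr = 1.445e+09 m³/yr.
Steady-state CSTR mass balance: W = Q·C + k·V·C, so C = W/(Q + kV).
Q + kV = 1.445e+09 + 5.0·2.92e+08 = 2.905e+09 m³/yr.
C = 603/2.905e+09 = 2.075e-07 kg/m³ = 0.0002075 mg/L = 0.2075 µg/L.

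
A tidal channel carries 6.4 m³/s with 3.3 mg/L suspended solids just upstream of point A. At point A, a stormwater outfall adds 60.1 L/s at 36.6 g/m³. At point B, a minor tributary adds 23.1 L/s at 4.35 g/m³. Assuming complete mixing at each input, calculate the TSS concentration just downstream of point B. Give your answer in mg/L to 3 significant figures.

60.1 L/s = 0.0601 m³/s.
After input A: C = (6.4·3.3 + 0.0601·36.6) / 6.46 = 3.61 mg/L.
23.1 L/s = 0.0231 m³/s.
After input B: C = (6.46·3.61 + 0.0231·4.35) / 6.483 = 3.612 mg/L.

3.61 mg/L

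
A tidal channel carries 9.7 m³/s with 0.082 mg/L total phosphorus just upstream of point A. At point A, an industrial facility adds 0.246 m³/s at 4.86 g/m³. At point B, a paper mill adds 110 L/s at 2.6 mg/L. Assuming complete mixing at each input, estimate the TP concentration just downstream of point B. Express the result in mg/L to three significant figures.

After input A: C = (9.7·0.082 + 0.246·4.86) / 9.946 = 0.2002 mg/L.
110 L/s = 0.11 m³/s.
After input B: C = (9.946·0.2002 + 0.11·2.6) / 10.06 = 0.2264 mg/L.

0.226 mg/L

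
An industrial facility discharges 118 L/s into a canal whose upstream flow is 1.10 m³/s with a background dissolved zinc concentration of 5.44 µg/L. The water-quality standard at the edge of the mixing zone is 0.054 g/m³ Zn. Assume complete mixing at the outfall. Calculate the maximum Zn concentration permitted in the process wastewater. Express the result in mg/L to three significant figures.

118 L/s = 0.118 m³/s.
5.44 µg/L = 0.00544 mg/L.
Mass balance: 0.054·1.218 = 0.118·Cₑ + 1.1·0.00544.
Cₑ = (0.06577 − 0.005984) / 0.118 = 0.5067 mg/L.

0.507 mg/L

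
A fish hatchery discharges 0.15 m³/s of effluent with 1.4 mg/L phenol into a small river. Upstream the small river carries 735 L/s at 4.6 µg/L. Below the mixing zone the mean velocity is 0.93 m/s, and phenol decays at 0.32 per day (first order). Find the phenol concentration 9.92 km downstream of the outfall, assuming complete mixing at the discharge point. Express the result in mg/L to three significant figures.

735 L/s = 0.735 m³/s.
4.6 µg/L = 0.0046 mg/L.
After complete mixing, C₀ = (0.15·1.4 + 0.735·0.0046) / 0.885 = 0.2411 mg/L.
Travel time t = 9920 m / 0.93 m/s = 1.067e+04 s = 0.1235 d.
C = 0.2411·exp(−0.32·0.1235) = 0.2411·0.9613 = 0.2318 mg/L.

0.232 mg/L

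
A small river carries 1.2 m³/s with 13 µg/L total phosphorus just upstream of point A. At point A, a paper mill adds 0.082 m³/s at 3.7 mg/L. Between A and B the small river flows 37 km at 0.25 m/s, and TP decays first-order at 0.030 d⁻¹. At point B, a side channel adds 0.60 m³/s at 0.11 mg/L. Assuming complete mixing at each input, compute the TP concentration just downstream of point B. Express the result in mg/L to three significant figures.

0.196 mg/L

13 µg/L = 0.013 mg/L.
After input A: C = (1.2·0.013 + 0.082·3.7) / 1.282 = 0.2488 mg/L.
Over the 37 km reach to input B (t = 1.48e+05 s = 1.713 d), decay gives C = 0.2488·exp(−0.030·1.713) = 0.2364 mg/L.
After input B: C = (1.282·0.2364 + 0.6·0.11) / 1.882 = 0.1961 mg/L.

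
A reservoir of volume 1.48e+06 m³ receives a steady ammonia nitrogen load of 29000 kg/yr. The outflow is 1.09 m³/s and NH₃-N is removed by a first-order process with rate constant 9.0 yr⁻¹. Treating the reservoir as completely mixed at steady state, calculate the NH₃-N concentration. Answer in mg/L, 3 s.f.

0.608 mg/L

Outflow Q = 1.09 m³/s × 3.156e+07 s/yr = 3.44e+07 m³/yr.
Steady-state CSTR mass balance: W = Q·C + k·V·C, so C = W/(Q + kV).
Q + kV = 3.44e+07 + 9.0·1.48e+06 = 4.772e+07 m³/yr.
C = 29000/4.772e+07 = 0.0006077 kg/m³ = 0.6077 mg/L.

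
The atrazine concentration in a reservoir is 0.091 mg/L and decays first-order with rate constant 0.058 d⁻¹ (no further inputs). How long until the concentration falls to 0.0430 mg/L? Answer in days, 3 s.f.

t = ln(C₀/C)/k = ln(0.091/0.0430)/0.058 = 0.7497/0.058 = 12.93 d.

12.9 d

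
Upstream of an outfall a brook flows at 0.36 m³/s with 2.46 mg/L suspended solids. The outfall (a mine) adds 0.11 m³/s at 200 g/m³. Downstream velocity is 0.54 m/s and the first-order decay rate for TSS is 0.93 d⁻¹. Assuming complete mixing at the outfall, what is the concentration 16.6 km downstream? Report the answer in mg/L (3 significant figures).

35.0 mg/L

After complete mixing, C₀ = (0.11·200 + 0.36·2.46) / 0.47 = 48.69 mg/L.
Travel time t = 1.66e+04 m / 0.54 m/s = 3.074e+04 s = 0.3558 d.
C = 48.69·exp(−0.93·0.3558) = 48.69·0.7183 = 34.98 mg/L.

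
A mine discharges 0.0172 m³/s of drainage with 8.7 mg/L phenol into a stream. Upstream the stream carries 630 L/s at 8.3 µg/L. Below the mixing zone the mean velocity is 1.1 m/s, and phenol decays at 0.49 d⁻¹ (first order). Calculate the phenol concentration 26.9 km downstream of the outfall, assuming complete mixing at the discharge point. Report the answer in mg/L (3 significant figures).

0.208 mg/L

630 L/s = 0.63 m³/s.
8.3 µg/L = 0.0083 mg/L.
After complete mixing, C₀ = (0.0172·8.7 + 0.63·0.0083) / 0.6472 = 0.2393 mg/L.
Travel time t = 2.69e+04 m / 1.1 m/s = 2.445e+04 s = 0.283 d.
C = 0.2393·exp(−0.49·0.283) = 0.2393·0.8705 = 0.2083 mg/L.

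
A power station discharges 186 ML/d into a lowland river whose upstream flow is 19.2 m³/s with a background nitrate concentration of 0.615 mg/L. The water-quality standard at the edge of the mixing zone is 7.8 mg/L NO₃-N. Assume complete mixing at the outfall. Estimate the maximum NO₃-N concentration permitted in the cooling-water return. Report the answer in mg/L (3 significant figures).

71.9 mg/L

186 ML/d = 2.153 m³/s.
Mass balance: 7.8·21.35 = 2.153·Cₑ + 19.2·0.615.
Cₑ = (166.6 − 11.81) / 2.153 = 71.88 mg/L.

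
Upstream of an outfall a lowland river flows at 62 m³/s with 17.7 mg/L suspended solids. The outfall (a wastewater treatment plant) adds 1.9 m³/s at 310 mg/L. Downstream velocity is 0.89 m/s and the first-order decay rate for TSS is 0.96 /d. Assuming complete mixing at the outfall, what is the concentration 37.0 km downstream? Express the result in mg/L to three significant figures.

After complete mixing, C₀ = (1.9·310 + 62·17.7) / 63.9 = 26.39 mg/L.
Travel time t = 3.7e+04 m / 0.89 m/s = 4.157e+04 s = 0.4812 d.
C = 26.39·exp(−0.96·0.4812) = 26.39·0.6301 = 16.63 mg/L.

16.6 mg/L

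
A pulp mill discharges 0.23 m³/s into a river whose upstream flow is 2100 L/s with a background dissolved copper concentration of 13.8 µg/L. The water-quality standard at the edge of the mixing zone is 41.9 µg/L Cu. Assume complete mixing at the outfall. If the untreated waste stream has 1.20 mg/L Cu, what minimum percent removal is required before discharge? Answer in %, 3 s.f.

2100 L/s = 2.1 m³/s.
13.8 µg/L = 0.0138 mg/L.
41.9 µg/L = 0.0419 mg/L.
Mass balance: 0.0419·2.33 = 0.23·Cₑ + 2.1·0.0138.
Cₑ = (0.09763 − 0.02898) / 0.23 = 0.2985 mg/L.
Required removal = 1 − 0.2985/1.20 = 75.13 %.

75.1 %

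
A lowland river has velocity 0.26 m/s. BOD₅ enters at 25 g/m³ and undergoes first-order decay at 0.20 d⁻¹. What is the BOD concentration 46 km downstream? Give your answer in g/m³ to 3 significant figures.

16.6 g/m³

Travel time t = 46 km / 0.26 m/s = 4.6e+04/0.26 = 1.769e+05 s = 2.048 d.
First-order decay: C = 25·exp(−0.20·2.048) = 25·0.664 = 16.6 g/m³.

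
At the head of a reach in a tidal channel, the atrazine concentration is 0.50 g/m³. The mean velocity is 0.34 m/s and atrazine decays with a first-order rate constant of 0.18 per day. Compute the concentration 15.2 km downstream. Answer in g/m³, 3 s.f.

0.456 g/m³

Travel time t = 15.2 km / 0.34 m/s = 1.52e+04/0.34 = 4.471e+04 s = 0.5174 d.
First-order decay: C = 0.50·exp(−0.18·0.5174) = 0.50·0.9111 = 0.4555 g/m³.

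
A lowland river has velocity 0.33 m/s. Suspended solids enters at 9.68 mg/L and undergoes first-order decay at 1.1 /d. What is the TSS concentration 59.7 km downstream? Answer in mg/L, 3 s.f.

0.967 mg/L

Travel time t = 59.7 km / 0.33 m/s = 5.97e+04/0.33 = 1.809e+05 s = 2.094 d.
First-order decay: C = 9.68·exp(−1.1·2.094) = 9.68·0.09993 = 0.9674 mg/L.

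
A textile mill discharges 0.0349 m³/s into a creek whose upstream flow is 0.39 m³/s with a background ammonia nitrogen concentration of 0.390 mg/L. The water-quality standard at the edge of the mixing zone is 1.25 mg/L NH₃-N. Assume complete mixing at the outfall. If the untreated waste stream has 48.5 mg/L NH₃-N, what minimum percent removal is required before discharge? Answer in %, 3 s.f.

77.6 %

Mass balance: 1.25·0.4249 = 0.0349·Cₑ + 0.39·0.39.
Cₑ = (0.5311 − 0.1521) / 0.0349 = 10.86 mg/L.
Required removal = 1 − 10.86/48.5 = 77.61 %.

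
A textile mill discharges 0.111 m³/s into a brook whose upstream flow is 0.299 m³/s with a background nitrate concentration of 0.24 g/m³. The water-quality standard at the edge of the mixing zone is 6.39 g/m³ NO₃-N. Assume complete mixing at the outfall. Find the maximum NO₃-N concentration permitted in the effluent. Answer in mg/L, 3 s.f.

Mass balance: 6.39·0.41 = 0.111·Cₑ + 0.299·0.24.
Cₑ = (2.62 − 0.07176) / 0.111 = 22.96 mg/L.

23.0 mg/L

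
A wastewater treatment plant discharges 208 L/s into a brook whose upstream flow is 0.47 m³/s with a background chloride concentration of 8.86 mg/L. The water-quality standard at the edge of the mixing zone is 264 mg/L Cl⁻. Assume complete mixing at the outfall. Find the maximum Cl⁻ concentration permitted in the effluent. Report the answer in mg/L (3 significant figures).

208 L/s = 0.208 m³/s.
Mass balance: 264·0.678 = 0.208·Cₑ + 0.47·8.86.
Cₑ = (179 − 4.164) / 0.208 = 840.5 mg/L.

841 mg/L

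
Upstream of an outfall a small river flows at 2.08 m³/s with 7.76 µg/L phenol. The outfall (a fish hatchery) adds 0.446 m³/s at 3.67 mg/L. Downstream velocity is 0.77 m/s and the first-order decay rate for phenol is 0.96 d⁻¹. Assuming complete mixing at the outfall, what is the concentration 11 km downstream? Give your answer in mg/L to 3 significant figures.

0.558 mg/L

7.76 µg/L = 0.00776 mg/L.
After complete mixing, C₀ = (0.446·3.67 + 2.08·0.00776) / 2.526 = 0.6544 mg/L.
Travel time t = 1.1e+04 m / 0.77 m/s = 1.429e+04 s = 0.1653 d.
C = 0.6544·exp(−0.96·0.1653) = 0.6544·0.8532 = 0.5583 mg/L.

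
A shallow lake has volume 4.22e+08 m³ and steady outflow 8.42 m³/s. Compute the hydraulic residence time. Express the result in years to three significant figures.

Q = 8.42 m³/s × 3.156e+07 s/yr = 2.657e+08 m³/yr.
Hydraulic residence time τ = V/Q = 4.22e+08/2.657e+08 = 1.588 yr.

1.59 yr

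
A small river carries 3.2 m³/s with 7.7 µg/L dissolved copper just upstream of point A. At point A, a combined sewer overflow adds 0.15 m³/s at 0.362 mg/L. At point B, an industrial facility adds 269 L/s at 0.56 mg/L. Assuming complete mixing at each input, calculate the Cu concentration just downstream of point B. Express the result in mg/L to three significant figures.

0.0634 mg/L

7.7 µg/L = 0.0077 mg/L.
After input A: C = (3.2·0.0077 + 0.15·0.362) / 3.35 = 0.02356 mg/L.
269 L/s = 0.269 m³/s.
After input B: C = (3.35·0.02356 + 0.269·0.56) / 3.619 = 0.06344 mg/L.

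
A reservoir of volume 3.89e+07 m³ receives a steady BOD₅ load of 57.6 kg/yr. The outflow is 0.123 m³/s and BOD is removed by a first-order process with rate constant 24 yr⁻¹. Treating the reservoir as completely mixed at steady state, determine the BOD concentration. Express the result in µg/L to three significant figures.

Outflow Q = 0.123 m³/s × 3.156e+07 s/yr = 3.882e+06 m³/yr.
Steady-state CSTR mass balance: W = Q·C + k·V·C, so C = W/(Q + kV).
Q + kV = 3.882e+06 + 24·3.89e+07 = 9.375e+08 m³/yr.
C = 57.6/9.375e+08 = 6.144e-08 kg/m³ = 6.144e-05 mg/L = 0.06144 µg/L.

0.0614 µg/L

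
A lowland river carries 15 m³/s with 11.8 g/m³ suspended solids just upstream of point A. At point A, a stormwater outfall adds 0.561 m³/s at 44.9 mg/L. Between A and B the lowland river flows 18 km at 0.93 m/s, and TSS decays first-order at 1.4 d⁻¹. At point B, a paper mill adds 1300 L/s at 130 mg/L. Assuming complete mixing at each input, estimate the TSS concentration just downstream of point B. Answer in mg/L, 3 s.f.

18.8 mg/L

After input A: C = (15·11.8 + 0.561·44.9) / 15.56 = 12.99 mg/L.
Over the 18 km reach to input B (t = 1.935e+04 s = 0.224 d), decay gives C = 12.99·exp(−1.4·0.224) = 9.495 mg/L.
1300 L/s = 1.3 m³/s.
After input B: C = (15.56·9.495 + 1.3·130) / 16.86 = 18.79 mg/L.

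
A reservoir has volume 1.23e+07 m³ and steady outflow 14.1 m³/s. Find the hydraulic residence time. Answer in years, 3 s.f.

0.0276 yr

Q = 14.1 m³/s × 3.156e+07 s/yr = 4.45e+08 m³/yr.
Hydraulic residence time τ = V/Q = 1.23e+07/4.45e+08 = 0.02764 yr.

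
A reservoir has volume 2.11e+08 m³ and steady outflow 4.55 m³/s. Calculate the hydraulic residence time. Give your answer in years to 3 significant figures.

1.47 yr

Q = 4.55 m³/s × 3.156e+07 s/yr = 1.436e+08 m³/yr.
Hydraulic residence time τ = V/Q = 2.11e+08/1.436e+08 = 1.469 yr.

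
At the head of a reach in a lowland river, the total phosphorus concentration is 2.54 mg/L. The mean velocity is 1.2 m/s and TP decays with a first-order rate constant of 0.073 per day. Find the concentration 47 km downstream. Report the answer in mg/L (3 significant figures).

2.46 mg/L

Travel time t = 47 km / 1.2 m/s = 4.7e+04/1.2 = 3.917e+04 s = 0.4533 d.
First-order decay: C = 2.54·exp(−0.073·0.4533) = 2.54·0.9674 = 2.457 mg/L.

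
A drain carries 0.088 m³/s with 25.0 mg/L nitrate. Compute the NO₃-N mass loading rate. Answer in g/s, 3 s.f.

2.20 g/s

Mass flux = Q·C = 0.088 m³/s × 25 g/m³ = 2.2 g/s.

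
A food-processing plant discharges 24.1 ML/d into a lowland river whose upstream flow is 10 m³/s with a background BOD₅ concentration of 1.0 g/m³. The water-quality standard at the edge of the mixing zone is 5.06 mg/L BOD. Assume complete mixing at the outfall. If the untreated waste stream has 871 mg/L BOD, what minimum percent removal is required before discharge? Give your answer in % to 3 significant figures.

82.7 %

24.1 ML/d = 0.2789 m³/s.
Mass balance: 5.06·10.28 = 0.2789·Cₑ + 10·1.
Cₑ = (52.01 − 10) / 0.2789 = 150.6 mg/L.
Required removal = 1 − 150.6/871 = 82.71 %.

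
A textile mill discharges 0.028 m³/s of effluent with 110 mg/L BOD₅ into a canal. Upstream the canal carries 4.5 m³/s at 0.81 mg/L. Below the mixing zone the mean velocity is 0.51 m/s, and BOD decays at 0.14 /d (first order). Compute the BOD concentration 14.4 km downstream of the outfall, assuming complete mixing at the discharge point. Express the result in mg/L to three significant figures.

After complete mixing, C₀ = (0.028·110 + 4.5·0.81) / 4.528 = 1.485 mg/L.
Travel time t = 1.44e+04 m / 0.51 m/s = 2.824e+04 s = 0.3268 d.
C = 1.485·exp(−0.14·0.3268) = 1.485·0.9553 = 1.419 mg/L.

1.42 mg/L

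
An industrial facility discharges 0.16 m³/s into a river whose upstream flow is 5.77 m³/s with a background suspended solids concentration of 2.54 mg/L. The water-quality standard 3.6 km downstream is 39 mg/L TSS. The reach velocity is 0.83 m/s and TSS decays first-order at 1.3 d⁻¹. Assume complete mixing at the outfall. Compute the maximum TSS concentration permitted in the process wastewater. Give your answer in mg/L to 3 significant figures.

1450 mg/L

Travel time to the compliance point: t = 3600/0.83 = 4337 s = 0.0502 d; decay factor exp(−1.3·0.0502) = 0.9368.
So the concentration just after mixing may be at most 39/0.9368 = 41.63 mg/L.
Mass balance: 41.63·5.93 = 0.16·Cₑ + 5.77·2.54.
Cₑ = (246.9 − 14.66) / 0.16 = 1451 mg/L.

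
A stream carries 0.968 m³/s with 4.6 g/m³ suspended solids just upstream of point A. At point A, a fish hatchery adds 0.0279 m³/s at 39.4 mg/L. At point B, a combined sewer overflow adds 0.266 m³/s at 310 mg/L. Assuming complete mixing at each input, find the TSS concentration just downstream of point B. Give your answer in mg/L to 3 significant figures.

69.7 mg/L

After input A: C = (0.968·4.6 + 0.0279·39.4) / 0.9959 = 5.575 mg/L.
After input B: C = (0.9959·5.575 + 0.266·310) / 1.262 = 69.75 mg/L.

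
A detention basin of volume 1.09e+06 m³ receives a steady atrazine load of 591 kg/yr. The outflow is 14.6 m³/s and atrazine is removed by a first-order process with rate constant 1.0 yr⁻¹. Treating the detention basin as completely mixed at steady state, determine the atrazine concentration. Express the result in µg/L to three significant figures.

Outflow Q = 14.6 m³/s × 3.156e+07 s/yr = 4.607e+08 m³/yr.
Steady-state CSTR mass balance: W = Q·C + k·V·C, so C = W/(Q + kV).
Q + kV = 4.607e+08 + 1.0·1.09e+06 = 4.618e+08 m³/yr.
C = 591/4.618e+08 = 1.28e-06 kg/m³ = 0.00128 mg/L = 1.28 µg/L.

1.28 µg/L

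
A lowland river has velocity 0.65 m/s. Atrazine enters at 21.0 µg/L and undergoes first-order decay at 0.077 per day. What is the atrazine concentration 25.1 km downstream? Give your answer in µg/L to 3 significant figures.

Travel time t = 25.1 km / 0.65 m/s = 2.51e+04/0.65 = 3.862e+04 s = 0.4469 d.
First-order decay: C = 21.0·exp(−0.077·0.4469) = 21.0·0.9662 = 20.29 µg/L.

20.3 µg/L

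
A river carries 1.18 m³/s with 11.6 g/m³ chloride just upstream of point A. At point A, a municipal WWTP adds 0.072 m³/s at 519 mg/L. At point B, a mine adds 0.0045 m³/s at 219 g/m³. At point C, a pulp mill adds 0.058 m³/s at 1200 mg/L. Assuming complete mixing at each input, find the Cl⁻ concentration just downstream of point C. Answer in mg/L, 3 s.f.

92.5 mg/L

After input A: C = (1.18·11.6 + 0.072·519) / 1.252 = 40.78 mg/L.
After input B: C = (1.252·40.78 + 0.0045·219) / 1.256 = 41.42 mg/L.
After input C: C = (1.256·41.42 + 0.058·1200) / 1.315 = 92.54 mg/L.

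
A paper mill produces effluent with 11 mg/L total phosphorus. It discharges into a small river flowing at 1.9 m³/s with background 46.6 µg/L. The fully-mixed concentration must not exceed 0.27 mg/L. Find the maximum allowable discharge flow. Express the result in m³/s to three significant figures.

0.0396 m³/s

46.6 µg/L = 0.0466 mg/L.
Mass balance at complete mixing: C_std·(Q_w + Q_r) = Q_w·C_e + Q_r·C_b.
Rearranging, Q_w = Q_r·(C_std − C_b)/(C_e − C_std) = 1.9·(0.27 − 0.0466) / (11 − 0.27) = 0.03956 m³/s.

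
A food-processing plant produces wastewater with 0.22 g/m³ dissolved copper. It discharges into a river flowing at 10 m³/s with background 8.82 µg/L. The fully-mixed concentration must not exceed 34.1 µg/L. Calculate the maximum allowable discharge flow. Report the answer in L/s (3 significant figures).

1360 L/s

8.82 µg/L = 0.00882 mg/L.
34.1 µg/L = 0.0341 mg/L.
Mass balance at complete mixing: C_std·(Q_w + Q_r) = Q_w·C_e + Q_r·C_b.
Rearranging, Q_w = Q_r·(C_std − C_b)/(C_e − C_std) = 10·(0.0341 − 0.00882) / (0.22 − 0.0341) = 1.36 m³/s.
= 1360 L/s.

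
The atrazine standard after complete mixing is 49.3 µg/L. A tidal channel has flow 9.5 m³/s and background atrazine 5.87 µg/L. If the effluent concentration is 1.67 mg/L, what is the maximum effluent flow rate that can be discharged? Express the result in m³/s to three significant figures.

0.255 m³/s

5.87 µg/L = 0.00587 mg/L.
49.3 µg/L = 0.0493 mg/L.
Mass balance at complete mixing: C_std·(Q_w + Q_r) = Q_w·C_e + Q_r·C_b.
Rearranging, Q_w = Q_r·(C_std − C_b)/(C_e − C_std) = 9.5·(0.0493 − 0.00587) / (1.67 − 0.0493) = 0.2546 m³/s.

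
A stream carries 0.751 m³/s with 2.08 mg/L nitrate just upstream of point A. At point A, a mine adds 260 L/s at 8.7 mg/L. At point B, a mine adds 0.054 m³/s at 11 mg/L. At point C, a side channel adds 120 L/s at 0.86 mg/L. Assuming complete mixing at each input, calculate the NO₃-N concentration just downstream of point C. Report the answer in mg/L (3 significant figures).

3.82 mg/L

260 L/s = 0.26 m³/s.
After input A: C = (0.751·2.08 + 0.26·8.7) / 1.011 = 3.782 mg/L.
After input B: C = (1.011·3.782 + 0.054·11) / 1.065 = 4.148 mg/L.
120 L/s = 0.12 m³/s.
After input C: C = (1.065·4.148 + 0.12·0.86) / 1.185 = 3.815 mg/L.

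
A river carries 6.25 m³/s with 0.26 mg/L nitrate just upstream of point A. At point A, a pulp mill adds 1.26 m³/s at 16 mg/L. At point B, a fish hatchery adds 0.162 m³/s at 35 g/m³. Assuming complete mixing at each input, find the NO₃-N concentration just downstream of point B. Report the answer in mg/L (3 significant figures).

3.58 mg/L

After input A: C = (6.25·0.26 + 1.26·16) / 7.51 = 2.901 mg/L.
After input B: C = (7.51·2.901 + 0.162·35) / 7.672 = 3.579 mg/L.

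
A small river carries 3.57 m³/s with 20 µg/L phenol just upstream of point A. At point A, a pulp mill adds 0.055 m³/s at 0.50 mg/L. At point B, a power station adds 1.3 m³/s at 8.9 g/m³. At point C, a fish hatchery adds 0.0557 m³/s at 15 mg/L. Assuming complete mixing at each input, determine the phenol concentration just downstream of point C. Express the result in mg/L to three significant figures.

20 µg/L = 0.02 mg/L.
After input A: C = (3.57·0.02 + 0.055·0.5) / 3.625 = 0.02728 mg/L.
After input B: C = (3.625·0.02728 + 1.3·8.9) / 4.925 = 2.369 mg/L.
After input C: C = (4.925·2.369 + 0.0557·15) / 4.981 = 2.511 mg/L.

2.51 mg/L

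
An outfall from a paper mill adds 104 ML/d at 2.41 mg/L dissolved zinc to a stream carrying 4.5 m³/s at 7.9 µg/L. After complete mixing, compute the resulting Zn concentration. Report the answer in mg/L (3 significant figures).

0.515 mg/L

104 ML/d = 1.204 m³/s.
7.9 µg/L = 0.0079 mg/L.
Flow-weighted mixing gives C = (1.204·2.41 + 4.5·0.0079) / (1.204 + 4.5) = 2.936/5.704 = 0.5148 mg/L.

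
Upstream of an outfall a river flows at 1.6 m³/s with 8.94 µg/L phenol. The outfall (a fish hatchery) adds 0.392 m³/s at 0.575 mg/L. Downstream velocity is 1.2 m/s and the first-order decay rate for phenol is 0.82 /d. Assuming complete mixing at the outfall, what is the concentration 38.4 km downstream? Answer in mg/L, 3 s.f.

8.94 µg/L = 0.00894 mg/L.
After complete mixing, C₀ = (0.392·0.575 + 1.6·0.00894) / 1.992 = 0.1203 mg/L.
Travel time t = 3.84e+04 m / 1.2 m/s = 3.2e+04 s = 0.3704 d.
C = 0.1203·exp(−0.82·0.3704) = 0.1203·0.7381 = 0.08882 mg/L.

0.0888 mg/L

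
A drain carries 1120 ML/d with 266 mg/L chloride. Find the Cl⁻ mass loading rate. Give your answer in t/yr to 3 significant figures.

1120 ML/d = 12.96 m³/s.
Mass flux = Q·C = 12.96 m³/s × 266 g/m³ = 3448 g/s.
= 3448 g/s × 31.56 = 1.088e+05 t/yr.

109000 t/yr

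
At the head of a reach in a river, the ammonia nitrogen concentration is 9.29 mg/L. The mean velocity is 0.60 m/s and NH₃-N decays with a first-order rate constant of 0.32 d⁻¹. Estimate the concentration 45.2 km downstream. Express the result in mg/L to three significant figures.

Travel time t = 45.2 km / 0.60 m/s = 4.52e+04/0.60 = 7.533e+04 s = 0.8719 d.
First-order decay: C = 9.29·exp(−0.32·0.8719) = 9.29·0.7565 = 7.028 mg/L.

7.03 mg/L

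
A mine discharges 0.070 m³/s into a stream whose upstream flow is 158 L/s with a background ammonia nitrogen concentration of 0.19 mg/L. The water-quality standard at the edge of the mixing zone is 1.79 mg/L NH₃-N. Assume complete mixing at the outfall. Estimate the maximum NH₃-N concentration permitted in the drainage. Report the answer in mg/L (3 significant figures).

158 L/s = 0.158 m³/s.
Mass balance: 1.79·0.228 = 0.07·Cₑ + 0.158·0.19.
Cₑ = (0.4081 − 0.03002) / 0.07 = 5.401 mg/L.

5.40 mg/L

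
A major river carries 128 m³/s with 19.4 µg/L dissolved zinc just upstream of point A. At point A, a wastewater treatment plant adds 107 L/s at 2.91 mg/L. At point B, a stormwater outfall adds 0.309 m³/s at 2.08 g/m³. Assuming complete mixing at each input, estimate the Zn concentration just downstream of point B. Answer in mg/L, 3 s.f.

0.0268 mg/L

19.4 µg/L = 0.0194 mg/L.
107 L/s = 0.107 m³/s.
After input A: C = (128·0.0194 + 0.107·2.91) / 128.1 = 0.02181 mg/L.
After input B: C = (128.1·0.02181 + 0.309·2.08) / 128.4 = 0.02677 mg/L.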